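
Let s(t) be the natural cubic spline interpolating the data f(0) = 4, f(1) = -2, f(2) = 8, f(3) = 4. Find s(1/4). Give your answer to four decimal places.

Put M_i = s'' at the i-th knot. Here h = (1, 1, 1) and Δ = (-6, 10, -4), so the interior equations h_(i-1)·M_(i-1) + 2(h_(i-1)+h_i)·M_i + h_i·M_(i+1) = 6(Δ_i − Δ_(i-1)) read
  1·M_0 + 4·M_1 + 1·M_2 = 6(Δ_1 - Δ_0) = 96
  1·M_1 + 4·M_2 + 1·M_3 = 6(Δ_2 - Δ_1) = -84
Natural end conditions: M_0 = M_3 = 0.
Hence M_0 = 0, M_1 = 156/5, M_2 = -144/5, M_3 = 0.
On [0, 1], s(t) = 4 - 56/5·t + 0·t² + 26/5·t³.
With t = 1/4: s(1/4) = 41/32.

1.2813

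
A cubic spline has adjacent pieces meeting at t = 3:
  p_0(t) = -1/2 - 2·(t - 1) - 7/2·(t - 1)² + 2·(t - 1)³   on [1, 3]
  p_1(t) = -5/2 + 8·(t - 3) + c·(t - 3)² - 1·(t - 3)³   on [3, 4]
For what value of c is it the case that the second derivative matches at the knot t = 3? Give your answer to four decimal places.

p_0''(t) = -7 + 12·(t - 1), so p_0''(3) = 17. On the right, p_1''(3) = 2c, so c = 17/2.

8.5000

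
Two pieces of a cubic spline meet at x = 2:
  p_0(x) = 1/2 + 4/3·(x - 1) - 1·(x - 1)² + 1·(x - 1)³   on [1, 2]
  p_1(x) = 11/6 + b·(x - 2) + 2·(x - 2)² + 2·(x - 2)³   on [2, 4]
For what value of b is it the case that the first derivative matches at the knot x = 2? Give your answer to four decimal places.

p_0'(x) = 4/3 - 2·(x - 1) + 3·(x - 1)², so p_0'(2) = 7/3. On the right, p_1'(2) = b, so b = 7/3.

2.3333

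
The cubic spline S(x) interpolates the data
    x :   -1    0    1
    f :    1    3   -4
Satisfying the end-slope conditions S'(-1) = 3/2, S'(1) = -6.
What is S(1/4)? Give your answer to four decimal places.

1.8184

Put M_i = S'' at the i-th knot. Here h = (1, 1) and Δ = (2, -7), so the interior equations h_(i-1)·M_(i-1) + 2(h_(i-1)+h_i)·M_i + h_i·M_(i+1) = 6(Δ_i − Δ_(i-1)) read
  1·M_0 + 4·M_1 + 1·M_2 = 6(Δ_1 - Δ_0) = -54
Clamped end conditions give two more equations: 2h_0·M_0 + h_0·M_1 = 6(Δ_0 - S'(-1)) = 3 and h_1·M_1 + 2h_1·M_2 = 6(S'(1) - Δ_1) = 6.
Solving: M_0 = 45/4, M_1 = -39/2, M_2 = 51/4.
On [0, 1], S(x) = 3 - 21/8·x - 39/4·x² + 43/8·x³.
With x = 1/4: S(1/4) = 931/512.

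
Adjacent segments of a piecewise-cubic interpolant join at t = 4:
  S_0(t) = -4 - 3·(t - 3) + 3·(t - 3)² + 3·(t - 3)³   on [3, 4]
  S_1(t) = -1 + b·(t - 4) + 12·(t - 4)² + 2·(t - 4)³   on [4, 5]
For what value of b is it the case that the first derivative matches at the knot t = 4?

S_0'(t) = -3 + 6·(t - 3) + 9·(t - 3)², so S_0'(4) = 12. On the right, S_1'(4) = b, so b = 12.

12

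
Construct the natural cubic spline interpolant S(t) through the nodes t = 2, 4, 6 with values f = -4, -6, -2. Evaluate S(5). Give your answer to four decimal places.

Let m_i = S''(x_i). Step sizes h_i = 2, 2; slopes of the chords Δ_i = (y_(i+1) - y_i)/h_i = -1, 2.
  2·m_0 + 8·m_1 + 2·m_2 = 6(Δ_1 - Δ_0) = 18
Natural end conditions: m_0 = m_2 = 0.
Solving: m_0 = 0, m_1 = 9/4, m_2 = 0.
On [4, 6], S(t) = -6 + 1/2·(t - 4) + 9/8·(t - 4)² - 3/16·(t - 4)³.
With (t - 4) = 1: S(5) = -73/16.

-4.5625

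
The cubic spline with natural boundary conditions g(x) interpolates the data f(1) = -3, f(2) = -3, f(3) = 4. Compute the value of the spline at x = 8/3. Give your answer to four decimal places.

With m_i denoting the second derivative at x_i, h_i = 1, 1, and Δ_i = (y_(i+1) − y_i)/h_i = 0, 7:
  1·m_0 + 4·m_1 + 1·m_2 = 6(Δ_1 - Δ_0) = 42
Natural end conditions: m_0 = m_2 = 0.
Solving the tridiagonal system: m_0 = 0, m_1 = 21/2, m_2 = 0.
On [2, 3], g(x) = -3 + 7/2·(x - 2) + 21/4·(x - 2)² - 7/4·(x - 2)³.
With (x - 2) = 2/3: g(8/3) = 31/27.

1.1481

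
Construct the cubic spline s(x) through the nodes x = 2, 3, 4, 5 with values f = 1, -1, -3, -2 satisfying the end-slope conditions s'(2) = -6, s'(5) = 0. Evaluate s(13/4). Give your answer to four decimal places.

-1.4906

Let M_i = s''(x_i). Step sizes h_i = 1, 1, 1; slopes of the chords Δ_i = (y_(i+1) - y_i)/h_i = -2, -2, 1.
  1·M_0 + 4·M_1 + 1·M_2 = 6(Δ_1 - Δ_0) = 0
  1·M_1 + 4·M_2 + 1·M_3 = 6(Δ_2 - Δ_1) = 18
Clamped end conditions give two more equations: 2h_0·M_0 + h_0·M_1 = 6(Δ_0 - s'(2)) = 24 and h_2·M_2 + 2h_2·M_3 = 6(s'(5) - Δ_2) = -6.
Solving the tridiagonal system: M_0 = 74/5, M_1 = -28/5, M_2 = 38/5, M_3 = -34/5.
On [3, 4], s(x) = -1 - 7/5·(x - 3) - 14/5·(x - 3)² + 11/5·(x - 3)³.
With (x - 3) = 1/4: s(13/4) = -477/320.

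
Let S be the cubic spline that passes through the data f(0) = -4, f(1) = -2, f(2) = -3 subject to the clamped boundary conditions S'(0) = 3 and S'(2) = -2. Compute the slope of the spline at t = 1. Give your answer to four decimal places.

Let m_i = S''(x_i). Step sizes h_i = 1, 1; slopes of the chords Δ_i = (y_(i+1) - y_i)/h_i = 2, -1.
  1·m_0 + 4·m_1 + 1·m_2 = 6(Δ_1 - Δ_0) = -18
Clamped end conditions give two more equations: 2h_0·m_0 + h_0·m_1 = 6(Δ_0 - S'(0)) = -6 and h_1·m_1 + 2h_1·m_2 = 6(S'(2) - Δ_1) = -6.
Solving the tridiagonal system: m_0 = -1, m_1 = -4, m_2 = -1.
On [1, 2], S'(t) = b_1 + 2c_1·(t - 1) + 3d_1·(t - 1)² with b_1 = Δ_1 - h_1(2m_1 + m_2)/6 = 1/2, c_1 = m_1/2 = -2, d_1 = (m_2 - m_1)/(6h_1) = 1/2. So S'(1) = 1/2.

0.5000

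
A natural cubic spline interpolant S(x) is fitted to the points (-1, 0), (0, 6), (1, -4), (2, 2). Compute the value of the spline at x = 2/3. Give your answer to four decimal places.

-1.0617

Write M_i for S''(x_i). With h_i = 1, 1, 1 and divided differences Δ_i = 6, -10, 6, the continuity of S' gives the tridiagonal system
  1·M_0 + 4·M_1 + 1·M_2 = 6(Δ_1 - Δ_0) = -96
  1·M_1 + 4·M_2 + 1·M_3 = 6(Δ_2 - Δ_1) = 96
Natural end conditions: M_0 = M_3 = 0.
Hence M_0 = 0, M_1 = -32, M_2 = 32, M_3 = 0.
On [0, 1], S(x) = 6 - 14/3·x - 16·x² + 32/3·x³.
With x = 2/3: S(2/3) = -86/81.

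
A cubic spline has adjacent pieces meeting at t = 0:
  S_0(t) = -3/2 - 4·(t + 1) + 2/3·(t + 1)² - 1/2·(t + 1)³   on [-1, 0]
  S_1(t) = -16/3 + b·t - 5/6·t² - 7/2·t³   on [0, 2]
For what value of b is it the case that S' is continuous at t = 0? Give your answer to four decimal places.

S_0'(t) = -4 + 4/3·(t + 1) - 3/2·(t + 1)², so S_0'(0) = -25/6. On the right, S_1'(0) = b, so b = -25/6.

-4.1667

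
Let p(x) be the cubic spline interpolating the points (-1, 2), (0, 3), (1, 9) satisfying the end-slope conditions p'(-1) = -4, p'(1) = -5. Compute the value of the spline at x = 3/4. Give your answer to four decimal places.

9.1172

With M_i denoting the second derivative at x_i, h_i = 1, 1, and Δ_i = (y_(i+1) − y_i)/h_i = 1, 6:
  1·M_0 + 4·M_1 + 1·M_2 = 6(Δ_1 - Δ_0) = 30
Clamped end conditions give two more equations: 2h_0·M_0 + h_0·M_1 = 6(Δ_0 - p'(-1)) = 30 and h_1·M_1 + 2h_1·M_2 = 6(p'(1) - Δ_1) = -66.
Solving: M_0 = 7, M_1 = 16, M_2 = -41.
On [0, 1], p(x) = 3 + 15/2·x + 8·x² - 19/2·x³.
With x = 3/4: p(3/4) = 1167/128.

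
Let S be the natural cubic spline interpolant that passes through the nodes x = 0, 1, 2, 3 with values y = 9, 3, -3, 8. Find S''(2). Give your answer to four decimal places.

27.2000

Let σ_i = S''(x_i). Step sizes h_i = 1, 1, 1; slopes of the chords Δ_i = (y_(i+1) - y_i)/h_i = -6, -6, 11.
  1·σ_0 + 4·σ_1 + 1·σ_2 = 6(Δ_1 - Δ_0) = 0
  1·σ_1 + 4·σ_2 + 1·σ_3 = 6(Δ_2 - Δ_1) = 102
Natural end conditions: σ_0 = σ_3 = 0.
Solving the tridiagonal system: σ_0 = 0, σ_1 = -34/5, σ_2 = 136/5, σ_3 = 0.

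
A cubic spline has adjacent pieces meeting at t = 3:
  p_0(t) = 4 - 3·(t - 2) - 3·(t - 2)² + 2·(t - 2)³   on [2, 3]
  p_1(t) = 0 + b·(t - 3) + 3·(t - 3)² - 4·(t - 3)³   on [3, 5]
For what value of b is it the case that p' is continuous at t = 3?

p_0'(t) = -3 - 6·(t - 2) + 6·(t - 2)², so p_0'(3) = -3. On the right, p_1'(3) = b, so b = -3.

-3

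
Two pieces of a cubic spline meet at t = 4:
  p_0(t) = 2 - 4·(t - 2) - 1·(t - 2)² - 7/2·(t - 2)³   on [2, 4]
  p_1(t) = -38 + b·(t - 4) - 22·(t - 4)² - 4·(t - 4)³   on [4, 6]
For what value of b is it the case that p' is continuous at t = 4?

p_0'(t) = -4 - 2·(t - 2) - 21/2·(t - 2)², so p_0'(4) = -50. On the right, p_1'(4) = b, so b = -50.

-50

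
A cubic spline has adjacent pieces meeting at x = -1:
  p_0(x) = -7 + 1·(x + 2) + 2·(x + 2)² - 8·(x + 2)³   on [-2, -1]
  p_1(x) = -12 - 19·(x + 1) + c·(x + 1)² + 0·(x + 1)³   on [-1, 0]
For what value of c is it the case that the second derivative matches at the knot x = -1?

p_0''(x) = 4 - 48·(x + 2), so p_0''(-1) = -44. On the right, p_1''(-1) = 2c, so c = -22.

-22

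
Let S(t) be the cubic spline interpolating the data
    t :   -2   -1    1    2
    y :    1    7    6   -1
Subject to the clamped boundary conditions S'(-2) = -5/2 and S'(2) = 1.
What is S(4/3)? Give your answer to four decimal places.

2.7884

Let σ_i = S''(x_i). Step sizes h_i = 1, 2, 1; slopes of the chords Δ_i = (y_(i+1) - y_i)/h_i = 6, -1/2, -7.
  1·σ_0 + 6·σ_1 + 2·σ_2 = 6(Δ_1 - Δ_0) = -39
  2·σ_1 + 6·σ_2 + 1·σ_3 = 6(Δ_2 - Δ_1) = -39
Clamped end conditions give two more equations: 2h_0·σ_0 + h_0·σ_1 = 6(Δ_0 - S'(-2)) = 51 and h_2·σ_2 + 2h_2·σ_3 = 6(S'(2) - Δ_2) = 48.
Forward elimination and back-substitution give σ_0 = 209/7, σ_1 = -61/7, σ_2 = -58/7, σ_3 = 197/7.
On [1, 2], S(t) = 6 - 125/14·(t - 1) - 29/7·(t - 1)² + 85/14·(t - 1)³.
With (t - 1) = 1/3: S(4/3) = 527/189.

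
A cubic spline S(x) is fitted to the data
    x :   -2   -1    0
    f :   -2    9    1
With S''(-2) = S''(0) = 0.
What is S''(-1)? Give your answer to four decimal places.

-28.5000

Write M_i for S''(x_i). With h_i = 1, 1 and divided differences Δ_i = 11, -8, the continuity of S' gives the tridiagonal system
  1·M_0 + 4·M_1 + 1·M_2 = 6(Δ_1 - Δ_0) = -114
Natural end conditions: M_0 = M_2 = 0.
Hence M_0 = 0, M_1 = -57/2, M_2 = 0.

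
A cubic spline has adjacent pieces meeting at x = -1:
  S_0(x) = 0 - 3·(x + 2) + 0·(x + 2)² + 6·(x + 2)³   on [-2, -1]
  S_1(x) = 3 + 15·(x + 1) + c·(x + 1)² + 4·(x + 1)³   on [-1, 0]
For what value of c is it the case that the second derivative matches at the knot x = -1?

18

S_0''(x) = 0 + 36·(x + 2), so S_0''(-1) = 36. On the right, S_1''(-1) = 2c, so c = 18.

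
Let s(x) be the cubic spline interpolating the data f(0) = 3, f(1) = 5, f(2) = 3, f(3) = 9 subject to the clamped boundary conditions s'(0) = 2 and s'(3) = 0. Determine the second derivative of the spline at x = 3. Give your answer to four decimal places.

With M_i denoting the second derivative at x_i, h_i = 1, 1, 1, and Δ_i = (y_(i+1) − y_i)/h_i = 2, -2, 6:
  1·M_0 + 4·M_1 + 1·M_2 = 6(Δ_1 - Δ_0) = -24
  1·M_1 + 4·M_2 + 1·M_3 = 6(Δ_2 - Δ_1) = 48
Clamped end conditions give two more equations: 2h_0·M_0 + h_0·M_1 = 6(Δ_0 - s'(0)) = 0 and h_2·M_2 + 2h_2·M_3 = 6(s'(3) - Δ_2) = -36.
Solving the tridiagonal system: M_0 = 20/3, M_1 = -40/3, M_2 = 68/3, M_3 = -88/3.

-29.3333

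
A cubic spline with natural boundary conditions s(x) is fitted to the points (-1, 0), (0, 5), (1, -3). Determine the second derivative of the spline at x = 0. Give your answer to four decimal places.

Let m_i = s''(x_i). Step sizes h_i = 1, 1; slopes of the chords Δ_i = (y_(i+1) - y_i)/h_i = 5, -8.
  1·m_0 + 4·m_1 + 1·m_2 = 6(Δ_1 - Δ_0) = -78
Natural end conditions: m_0 = m_2 = 0.
Solving the tridiagonal system: m_0 = 0, m_1 = -39/2, m_2 = 0.

-19.5000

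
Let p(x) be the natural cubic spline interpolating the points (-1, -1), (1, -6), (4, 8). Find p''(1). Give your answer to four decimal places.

Put M_i = p'' at the i-th knot. Here h = (2, 3) and Δ = (-5/2, 14/3), so the interior equations h_(i-1)·M_(i-1) + 2(h_(i-1)+h_i)·M_i + h_i·M_(i+1) = 6(Δ_i − Δ_(i-1)) read
  2·M_0 + 10·M_1 + 3·M_2 = 6(Δ_1 - Δ_0) = 43
Natural end conditions: M_0 = M_2 = 0.
Forward elimination and back-substitution give M_0 = 0, M_1 = 43/10, M_2 = 0.

4.3000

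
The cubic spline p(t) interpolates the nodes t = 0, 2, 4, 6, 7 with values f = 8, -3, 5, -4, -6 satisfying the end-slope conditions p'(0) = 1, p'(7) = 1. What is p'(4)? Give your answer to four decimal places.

Put σ_i = p'' at the i-th knot. Here h = (2, 2, 2, 1) and Δ = (-11/2, 4, -9/2, -2), so the interior equations h_(i-1)·σ_(i-1) + 2(h_(i-1)+h_i)·σ_i + h_i·σ_(i+1) = 6(Δ_i − Δ_(i-1)) read
  2·σ_0 + 8·σ_1 + 2·σ_2 = 6(Δ_1 - Δ_0) = 57
  2·σ_1 + 8·σ_2 + 2·σ_3 = 6(Δ_2 - Δ_1) = -51
  2·σ_2 + 6·σ_3 + 1·σ_4 = 6(Δ_3 - Δ_2) = 15
Clamped end conditions give two more equations: 2h_0·σ_0 + h_0·σ_1 = 6(Δ_0 - p'(0)) = -39 and h_3·σ_3 + 2h_3·σ_4 = 6(p'(7) - Δ_3) = 18.
Solving the tridiagonal system: σ_0 = -723/43, σ_1 = 1215/86, σ_2 = -963/86, σ_3 = 222/43, σ_4 = 276/43.
On [4, 6], p'(t) = b_2 + 2c_2·(t - 4) + 3d_2·(t - 4)² with b_2 = Δ_2 - h_2(2σ_2 + σ_3)/6 = 107/86, c_2 = σ_2/2 = -963/172, d_2 = (σ_3 - σ_2)/(6h_2) = 469/344. So p'(4) = 107/86.

1.2442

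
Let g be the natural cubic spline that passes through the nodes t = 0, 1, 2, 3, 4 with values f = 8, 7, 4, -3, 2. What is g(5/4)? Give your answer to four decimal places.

Write M_i for g''(x_i). With h_i = 1, 1, 1, 1 and divided differences Δ_i = -1, -3, -7, 5, the continuity of g' gives the tridiagonal system
  1·M_0 + 4·M_1 + 1·M_2 = 6(Δ_1 - Δ_0) = -12
  1·M_1 + 4·M_2 + 1·M_3 = 6(Δ_2 - Δ_1) = -24
  1·M_2 + 4·M_3 + 1·M_4 = 6(Δ_3 - Δ_2) = 72
Natural end conditions: M_0 = M_4 = 0.
Solving the tridiagonal system: M_0 = 0, M_1 = -3/14, M_2 = -78/7, M_3 = 291/14, M_4 = 0.
On [1, 2], g(t) = 7 - 15/14·(t - 1) - 3/28·(t - 1)² - 51/28·(t - 1)³.
With (t - 1) = 1/4: g(5/4) = 12001/1792.

6.6970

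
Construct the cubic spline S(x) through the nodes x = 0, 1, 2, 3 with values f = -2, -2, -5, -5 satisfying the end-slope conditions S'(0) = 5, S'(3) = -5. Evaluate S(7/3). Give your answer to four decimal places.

-4.6494

Write m_i for S''(x_i). With h_i = 1, 1, 1 and divided differences Δ_i = 0, -3, 0, the continuity of S' gives the tridiagonal system
  1·m_0 + 4·m_1 + 1·m_2 = 6(Δ_1 - Δ_0) = -18
  1·m_1 + 4·m_2 + 1·m_3 = 6(Δ_2 - Δ_1) = 18
Clamped end conditions give two more equations: 2h_0·m_0 + h_0·m_1 = 6(Δ_0 - S'(0)) = -30 and h_2·m_2 + 2h_2·m_3 = 6(S'(3) - Δ_2) = -30.
Solving: m_0 = -196/15, m_1 = -58/15, m_2 = 158/15, m_3 = -304/15.
On [2, 3], S(x) = -5 - 2/15·(x - 2) + 79/15·(x - 2)² - 77/15·(x - 2)³.
With (x - 2) = 1/3: S(7/3) = -1883/405.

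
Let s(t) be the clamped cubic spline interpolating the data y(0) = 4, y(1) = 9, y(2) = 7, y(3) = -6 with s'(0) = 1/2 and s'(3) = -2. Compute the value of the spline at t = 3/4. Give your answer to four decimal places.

Let m_i = s''(x_i). Step sizes h_i = 1, 1, 1; slopes of the chords Δ_i = (y_(i+1) - y_i)/h_i = 5, -2, -13.
  1·m_0 + 4·m_1 + 1·m_2 = 6(Δ_1 - Δ_0) = -42
  1·m_1 + 4·m_2 + 1·m_3 = 6(Δ_2 - Δ_1) = -66
Clamped end conditions give two more equations: 2h_0·m_0 + h_0·m_1 = 6(Δ_0 - s'(0)) = 27 and h_2·m_2 + 2h_2·m_3 = 6(s'(3) - Δ_2) = 66.
Solving the tridiagonal system: m_0 = 266/15, m_1 = -127/15, m_2 = -388/15, m_3 = 689/15.
On [0, 1], s(t) = 4 + 1/2·t + 133/15·t² - 131/30·t³.
With t = 3/4: s(3/4) = 4813/640.

7.5203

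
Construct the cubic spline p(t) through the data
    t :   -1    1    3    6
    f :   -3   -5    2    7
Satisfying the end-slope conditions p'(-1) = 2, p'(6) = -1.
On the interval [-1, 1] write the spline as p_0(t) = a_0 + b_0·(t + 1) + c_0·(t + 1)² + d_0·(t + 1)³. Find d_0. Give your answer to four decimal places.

Write M_i for p''(x_i). With h_i = 2, 2, 3 and divided differences Δ_i = -1, 7/2, 5/3, the continuity of p' gives the tridiagonal system
  2·M_0 + 8·M_1 + 2·M_2 = 6(Δ_1 - Δ_0) = 27
  2·M_1 + 10·M_2 + 3·M_3 = 6(Δ_2 - Δ_1) = -11
Clamped end conditions give two more equations: 2h_0·M_0 + h_0·M_1 = 6(Δ_0 - p'(-1)) = -18 and h_2·M_2 + 2h_2·M_3 = 6(p'(6) - Δ_2) = -16.
Solving the tridiagonal system: M_0 = -541/74, M_1 = 208/37, M_2 = -62/37, M_3 = -203/111.
On [-1, 1], with p_0(t) = a_0 + b_0·(t + 1) + c_0·(t + 1)² + d_0·(t + 1)³: c_0 = M_0/2 = -541/148, d_0 = (M_1 - M_0)/(6h_0) = 319/296, b_0 = Δ_0 - h_0(2M_0 + M_1)/6 = 2.

1.0777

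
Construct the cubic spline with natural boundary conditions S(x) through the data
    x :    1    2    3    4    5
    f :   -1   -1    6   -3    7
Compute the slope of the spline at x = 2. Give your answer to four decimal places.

Put m_i = S'' at the i-th knot. Here h = (1, 1, 1, 1) and Δ = (0, 7, -9, 10), so the interior equations h_(i-1)·m_(i-1) + 2(h_(i-1)+h_i)·m_i + h_i·m_(i+1) = 6(Δ_i − Δ_(i-1)) read
  1·m_0 + 4·m_1 + 1·m_2 = 6(Δ_1 - Δ_0) = 42
  1·m_1 + 4·m_2 + 1·m_3 = 6(Δ_2 - Δ_1) = -96
  1·m_2 + 4·m_3 + 1·m_4 = 6(Δ_3 - Δ_2) = 114
Natural end conditions: m_0 = m_4 = 0.
Hence m_0 = 0, m_1 = 141/7, m_2 = -270/7, m_3 = 267/7, m_4 = 0.
On [2, 3], S'(x) = b_1 + 2c_1·(x - 2) + 3d_1·(x - 2)² with b_1 = Δ_1 - h_1(2m_1 + m_2)/6 = 47/7, c_1 = m_1/2 = 141/14, d_1 = (m_2 - m_1)/(6h_1) = -137/14. So S'(2) = 47/7.

6.7143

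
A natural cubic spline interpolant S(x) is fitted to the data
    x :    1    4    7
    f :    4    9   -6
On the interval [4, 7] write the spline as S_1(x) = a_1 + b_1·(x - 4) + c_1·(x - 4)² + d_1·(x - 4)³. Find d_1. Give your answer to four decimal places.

0.1852

With m_i denoting the second derivative at x_i, h_i = 3, 3, and Δ_i = (y_(i+1) − y_i)/h_i = 5/3, -5:
  3·m_0 + 12·m_1 + 3·m_2 = 6(Δ_1 - Δ_0) = -40
Natural end conditions: m_0 = m_2 = 0.
Forward elimination and back-substitution give m_0 = 0, m_1 = -10/3, m_2 = 0.
On [4, 7], with S_1(x) = a_1 + b_1·(x - 4) + c_1·(x - 4)² + d_1·(x - 4)³: c_1 = m_1/2 = -5/3, d_1 = (m_2 - m_1)/(6h_1) = 5/27, b_1 = Δ_1 - h_1(2m_1 + m_2)/6 = -5/3.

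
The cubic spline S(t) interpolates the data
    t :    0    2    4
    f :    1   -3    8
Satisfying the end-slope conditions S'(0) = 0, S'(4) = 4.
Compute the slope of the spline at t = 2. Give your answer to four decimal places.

1.6250

Put M_i = S'' at the i-th knot. Here h = (2, 2) and Δ = (-2, 11/2), so the interior equations h_(i-1)·M_(i-1) + 2(h_(i-1)+h_i)·M_i + h_i·M_(i+1) = 6(Δ_i − Δ_(i-1)) read
  2·M_0 + 8·M_1 + 2·M_2 = 6(Δ_1 - Δ_0) = 45
Clamped end conditions give two more equations: 2h_0·M_0 + h_0·M_1 = 6(Δ_0 - S'(0)) = -12 and h_1·M_1 + 2h_1·M_2 = 6(S'(4) - Δ_1) = -9.
Solving: M_0 = -61/8, M_1 = 37/4, M_2 = -55/8.
On [2, 4], S'(t) = b_1 + 2c_1·(t - 2) + 3d_1·(t - 2)² with b_1 = Δ_1 - h_1(2M_1 + M_2)/6 = 13/8, c_1 = M_1/2 = 37/8, d_1 = (M_2 - M_1)/(6h_1) = -43/32. So S'(2) = 13/8.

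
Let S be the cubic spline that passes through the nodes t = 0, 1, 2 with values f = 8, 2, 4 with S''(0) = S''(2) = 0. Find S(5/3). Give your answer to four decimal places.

With m_i denoting the second derivative at x_i, h_i = 1, 1, and Δ_i = (y_(i+1) − y_i)/h_i = -6, 2:
  1·m_0 + 4·m_1 + 1·m_2 = 6(Δ_1 - Δ_0) = 48
Natural end conditions: m_0 = m_2 = 0.
Solving the tridiagonal system: m_0 = 0, m_1 = 12, m_2 = 0.
On [1, 2], S(t) = 2 - 2·(t - 1) + 6·(t - 1)² - 2·(t - 1)³.
With (t - 1) = 2/3: S(5/3) = 74/27.

2.7407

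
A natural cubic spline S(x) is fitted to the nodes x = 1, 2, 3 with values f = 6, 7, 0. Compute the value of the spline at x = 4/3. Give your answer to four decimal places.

6.9259

Let M_i = S''(x_i). Step sizes h_i = 1, 1; slopes of the chords Δ_i = (y_(i+1) - y_i)/h_i = 1, -7.
  1·M_0 + 4·M_1 + 1·M_2 = 6(Δ_1 - Δ_0) = -48
Natural end conditions: M_0 = M_2 = 0.
Solving the tridiagonal system: M_0 = 0, M_1 = -12, M_2 = 0.
On [1, 2], S(x) = 6 + 3·(x - 1) + 0·(x - 1)² - 2·(x - 1)³.
With (x - 1) = 1/3: S(4/3) = 187/27.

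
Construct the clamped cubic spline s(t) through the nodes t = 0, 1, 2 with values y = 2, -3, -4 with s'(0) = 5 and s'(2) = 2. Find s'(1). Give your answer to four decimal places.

-6.2500

Let σ_i = s''(x_i). Step sizes h_i = 1, 1; slopes of the chords Δ_i = (y_(i+1) - y_i)/h_i = -5, -1.
  1·σ_0 + 4·σ_1 + 1·σ_2 = 6(Δ_1 - Δ_0) = 24
Clamped end conditions give two more equations: 2h_0·σ_0 + h_0·σ_1 = 6(Δ_0 - s'(0)) = -60 and h_1·σ_1 + 2h_1·σ_2 = 6(s'(2) - Δ_1) = 18.
Hence σ_0 = -75/2, σ_1 = 15, σ_2 = 3/2.
On [1, 2], s'(t) = b_1 + 2c_1·(t - 1) + 3d_1·(t - 1)² with b_1 = Δ_1 - h_1(2σ_1 + σ_2)/6 = -25/4, c_1 = σ_1/2 = 15/2, d_1 = (σ_2 - σ_1)/(6h_1) = -9/4. So s'(1) = -25/4.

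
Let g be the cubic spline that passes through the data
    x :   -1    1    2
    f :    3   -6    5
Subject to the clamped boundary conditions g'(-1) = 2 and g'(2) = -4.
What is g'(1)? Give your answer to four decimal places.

Put M_i = g'' at the i-th knot. Here h = (2, 1) and Δ = (-9/2, 11), so the interior equations h_(i-1)·M_(i-1) + 2(h_(i-1)+h_i)·M_i + h_i·M_(i+1) = 6(Δ_i − Δ_(i-1)) read
  2·M_0 + 6·M_1 + 1·M_2 = 6(Δ_1 - Δ_0) = 93
Clamped end conditions give two more equations: 2h_0·M_0 + h_0·M_1 = 6(Δ_0 - g'(-1)) = -39 and h_1·M_1 + 2h_1·M_2 = 6(g'(2) - Δ_1) = -90.
Forward elimination and back-substitution give M_0 = -109/4, M_1 = 35, M_2 = -125/2.
On [1, 2], g'(x) = b_1 + 2c_1·(x - 1) + 3d_1·(x - 1)² with b_1 = Δ_1 - h_1(2M_1 + M_2)/6 = 39/4, c_1 = M_1/2 = 35/2, d_1 = (M_2 - M_1)/(6h_1) = -65/4. So g'(1) = 39/4.

9.7500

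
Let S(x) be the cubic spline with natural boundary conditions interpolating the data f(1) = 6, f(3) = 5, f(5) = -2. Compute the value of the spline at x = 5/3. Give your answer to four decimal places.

6.1111

With M_i denoting the second derivative at x_i, h_i = 2, 2, and Δ_i = (y_(i+1) − y_i)/h_i = -1/2, -7/2:
  2·M_0 + 8·M_1 + 2·M_2 = 6(Δ_1 - Δ_0) = -18
Natural end conditions: M_0 = M_2 = 0.
Solving: M_0 = 0, M_1 = -9/4, M_2 = 0.
On [1, 3], S(x) = 6 + 1/4·(x - 1) + 0·(x - 1)² - 3/16·(x - 1)³.
With (x - 1) = 2/3: S(5/3) = 55/9.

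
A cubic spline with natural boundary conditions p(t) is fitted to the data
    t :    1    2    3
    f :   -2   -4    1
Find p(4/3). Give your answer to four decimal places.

-3.1852

Let m_i = p''(x_i). Step sizes h_i = 1, 1; slopes of the chords Δ_i = (y_(i+1) - y_i)/h_i = -2, 5.
  1·m_0 + 4·m_1 + 1·m_2 = 6(Δ_1 - Δ_0) = 42
Natural end conditions: m_0 = m_2 = 0.
Solving: m_0 = 0, m_1 = 21/2, m_2 = 0.
On [1, 2], p(t) = -2 - 15/4·(t - 1) + 0·(t - 1)² + 7/4·(t - 1)³.
With (t - 1) = 1/3: p(4/3) = -86/27.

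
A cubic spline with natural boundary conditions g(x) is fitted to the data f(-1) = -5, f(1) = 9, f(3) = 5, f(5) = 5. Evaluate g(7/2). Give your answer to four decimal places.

Let M_i = g''(x_i). Step sizes h_i = 2, 2, 2; slopes of the chords Δ_i = (y_(i+1) - y_i)/h_i = 7, -2, 0.
  2·M_0 + 8·M_1 + 2·M_2 = 6(Δ_1 - Δ_0) = -54
  2·M_1 + 8·M_2 + 2·M_3 = 6(Δ_2 - Δ_1) = 12
Natural end conditions: M_0 = M_3 = 0.
Hence M_0 = 0, M_1 = -38/5, M_2 = 17/5, M_3 = 0.
On [3, 5], g(x) = 5 - 34/15·(x - 3) + 17/10·(x - 3)² - 17/60·(x - 3)³.
With (x - 3) = 1/2: g(7/2) = 681/160.

4.2563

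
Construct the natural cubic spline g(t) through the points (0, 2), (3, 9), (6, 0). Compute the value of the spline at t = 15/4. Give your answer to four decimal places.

Let m_i = g''(x_i). Step sizes h_i = 3, 3; slopes of the chords Δ_i = (y_(i+1) - y_i)/h_i = 7/3, -3.
  3·m_0 + 12·m_1 + 3·m_2 = 6(Δ_1 - Δ_0) = -32
Natural end conditions: m_0 = m_2 = 0.
Hence m_0 = 0, m_1 = -8/3, m_2 = 0.
On [3, 6], g(t) = 9 - 1/3·(t - 3) - 4/3·(t - 3)² + 4/27·(t - 3)³.
With (t - 3) = 3/4: g(15/4) = 129/16.

8.0625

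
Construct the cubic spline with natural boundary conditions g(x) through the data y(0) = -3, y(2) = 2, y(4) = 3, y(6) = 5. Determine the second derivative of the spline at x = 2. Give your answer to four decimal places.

-1.7000

Write m_i for g''(x_i). With h_i = 2, 2, 2 and divided differences Δ_i = 5/2, 1/2, 1, the continuity of g' gives the tridiagonal system
  2·m_0 + 8·m_1 + 2·m_2 = 6(Δ_1 - Δ_0) = -12
  2·m_1 + 8·m_2 + 2·m_3 = 6(Δ_2 - Δ_1) = 3
Natural end conditions: m_0 = m_3 = 0.
Solving the tridiagonal system: m_0 = 0, m_1 = -17/10, m_2 = 4/5, m_3 = 0.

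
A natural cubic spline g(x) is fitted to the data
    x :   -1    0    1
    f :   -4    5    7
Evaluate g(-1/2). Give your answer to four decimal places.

Write σ_i for g''(x_i). With h_i = 1, 1 and divided differences Δ_i = 9, 2, the continuity of g' gives the tridiagonal system
  1·σ_0 + 4·σ_1 + 1·σ_2 = 6(Δ_1 - Δ_0) = -42
Natural end conditions: σ_0 = σ_2 = 0.
Hence σ_0 = 0, σ_1 = -21/2, σ_2 = 0.
On [-1, 0], g(x) = -4 + 43/4·(x + 1) + 0·(x + 1)² - 7/4·(x + 1)³.
With (x + 1) = 1/2: g(-1/2) = 37/32.

1.1563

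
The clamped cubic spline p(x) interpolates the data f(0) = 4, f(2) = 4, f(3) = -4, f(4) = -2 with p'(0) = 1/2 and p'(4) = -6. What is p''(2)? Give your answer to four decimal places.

With M_i denoting the second derivative at x_i, h_i = 2, 1, 1, and Δ_i = (y_(i+1) − y_i)/h_i = 0, -8, 2:
  2·M_0 + 6·M_1 + 1·M_2 = 6(Δ_1 - Δ_0) = -48
  1·M_1 + 4·M_2 + 1·M_3 = 6(Δ_2 - Δ_1) = 60
Clamped end conditions give two more equations: 2h_0·M_0 + h_0·M_1 = 6(Δ_0 - p'(0)) = -3 and h_2·M_2 + 2h_2·M_3 = 6(p'(4) - Δ_2) = -48.
Solving the tridiagonal system: M_0 = 74/11, M_1 = -329/22, M_2 = 311/11, M_3 = -839/22.

-14.9545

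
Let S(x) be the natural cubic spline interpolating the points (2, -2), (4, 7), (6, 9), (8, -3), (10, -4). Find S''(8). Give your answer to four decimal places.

Put M_i = S'' at the i-th knot. Here h = (2, 2, 2, 2) and Δ = (9/2, 1, -6, -1/2), so the interior equations h_(i-1)·M_(i-1) + 2(h_(i-1)+h_i)·M_i + h_i·M_(i+1) = 6(Δ_i − Δ_(i-1)) read
  2·M_0 + 8·M_1 + 2·M_2 = 6(Δ_1 - Δ_0) = -21
  2·M_1 + 8·M_2 + 2·M_3 = 6(Δ_2 - Δ_1) = -42
  2·M_2 + 8·M_3 + 2·M_4 = 6(Δ_3 - Δ_2) = 33
Natural end conditions: M_0 = M_4 = 0.
Solving the tridiagonal system: M_0 = 0, M_1 = -57/56, M_2 = -45/7, M_3 = 321/56, M_4 = 0.

5.7321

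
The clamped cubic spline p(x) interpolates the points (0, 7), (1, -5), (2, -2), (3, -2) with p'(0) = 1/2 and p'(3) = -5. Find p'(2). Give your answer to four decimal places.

Let M_i = p''(x_i). Step sizes h_i = 1, 1, 1; slopes of the chords Δ_i = (y_(i+1) - y_i)/h_i = -12, 3, 0.
  1·M_0 + 4·M_1 + 1·M_2 = 6(Δ_1 - Δ_0) = 90
  1·M_1 + 4·M_2 + 1·M_3 = 6(Δ_2 - Δ_1) = -18
Clamped end conditions give two more equations: 2h_0·M_0 + h_0·M_1 = 6(Δ_0 - p'(0)) = -75 and h_2·M_2 + 2h_2·M_3 = 6(p'(3) - Δ_2) = -30.
Hence M_0 = -862/15, M_1 = 599/15, M_2 = -184/15, M_3 = -133/15.
On [2, 3], p'(x) = b_2 + 2c_2·(x - 2) + 3d_2·(x - 2)² with b_2 = Δ_2 - h_2(2M_2 + M_3)/6 = 167/30, c_2 = M_2/2 = -92/15, d_2 = (M_3 - M_2)/(6h_2) = 17/30. So p'(2) = 167/30.

5.5667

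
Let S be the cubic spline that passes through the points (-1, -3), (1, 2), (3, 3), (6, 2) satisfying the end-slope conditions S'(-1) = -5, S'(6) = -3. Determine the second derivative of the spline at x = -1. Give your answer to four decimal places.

Write M_i for S''(x_i). With h_i = 2, 2, 3 and divided differences Δ_i = 5/2, 1/2, -1/3, the continuity of S' gives the tridiagonal system
  2·M_0 + 8·M_1 + 2·M_2 = 6(Δ_1 - Δ_0) = -12
  2·M_1 + 10·M_2 + 3·M_3 = 6(Δ_2 - Δ_1) = -5
Clamped end conditions give two more equations: 2h_0·M_0 + h_0·M_1 = 6(Δ_0 - S'(-1)) = 45 and h_2·M_2 + 2h_2·M_3 = 6(S'(6) - Δ_2) = -16.
Hence M_0 = 516/37, M_1 = -399/74, M_2 = 60/37, M_3 = -386/111.

13.9459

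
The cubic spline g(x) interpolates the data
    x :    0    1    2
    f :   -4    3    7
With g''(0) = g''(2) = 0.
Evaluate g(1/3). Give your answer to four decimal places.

-1.4444

Write M_i for g''(x_i). With h_i = 1, 1 and divided differences Δ_i = 7, 4, the continuity of g' gives the tridiagonal system
  1·M_0 + 4·M_1 + 1·M_2 = 6(Δ_1 - Δ_0) = -18
Natural end conditions: M_0 = M_2 = 0.
Solving the tridiagonal system: M_0 = 0, M_1 = -9/2, M_2 = 0.
On [0, 1], g(x) = -4 + 31/4·x + 0·x² - 3/4·x³.
With x = 1/3: g(1/3) = -13/9.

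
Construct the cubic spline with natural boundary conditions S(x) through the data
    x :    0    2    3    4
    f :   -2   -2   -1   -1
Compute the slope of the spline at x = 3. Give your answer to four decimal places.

Write M_i for S''(x_i). With h_i = 2, 1, 1 and divided differences Δ_i = 0, 1, 0, the continuity of S' gives the tridiagonal system
  2·M_0 + 6·M_1 + 1·M_2 = 6(Δ_1 - Δ_0) = 6
  1·M_1 + 4·M_2 + 1·M_3 = 6(Δ_2 - Δ_1) = -6
Natural end conditions: M_0 = M_3 = 0.
Solving the tridiagonal system: M_0 = 0, M_1 = 30/23, M_2 = -42/23, M_3 = 0.
On [3, 4], S'(x) = b_2 + 2c_2·(x - 3) + 3d_2·(x - 3)² with b_2 = Δ_2 - h_2(2M_2 + M_3)/6 = 14/23, c_2 = M_2/2 = -21/23, d_2 = (M_3 - M_2)/(6h_2) = 7/23. So S'(3) = 14/23.

0.6087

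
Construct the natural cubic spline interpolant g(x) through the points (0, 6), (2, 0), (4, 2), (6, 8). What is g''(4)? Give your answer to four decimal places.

With M_i denoting the second derivative at x_i, h_i = 2, 2, 2, and Δ_i = (y_(i+1) − y_i)/h_i = -3, 1, 3:
  2·M_0 + 8·M_1 + 2·M_2 = 6(Δ_1 - Δ_0) = 24
  2·M_1 + 8·M_2 + 2·M_3 = 6(Δ_2 - Δ_1) = 12
Natural end conditions: M_0 = M_3 = 0.
Hence M_0 = 0, M_1 = 14/5, M_2 = 4/5, M_3 = 0.

0.8000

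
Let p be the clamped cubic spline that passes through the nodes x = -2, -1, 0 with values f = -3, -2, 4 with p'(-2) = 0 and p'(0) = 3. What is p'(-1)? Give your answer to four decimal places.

4.5000

Let M_i = p''(x_i). Step sizes h_i = 1, 1; slopes of the chords Δ_i = (y_(i+1) - y_i)/h_i = 1, 6.
  1·M_0 + 4·M_1 + 1·M_2 = 6(Δ_1 - Δ_0) = 30
Clamped end conditions give two more equations: 2h_0·M_0 + h_0·M_1 = 6(Δ_0 - p'(-2)) = 6 and h_1·M_1 + 2h_1·M_2 = 6(p'(0) - Δ_1) = -18.
Hence M_0 = -3, M_1 = 12, M_2 = -15.
On [-1, 0], p'(x) = b_1 + 2c_1·(x + 1) + 3d_1·(x + 1)² with b_1 = Δ_1 - h_1(2M_1 + M_2)/6 = 9/2, c_1 = M_1/2 = 6, d_1 = (M_2 - M_1)/(6h_1) = -9/2. So p'(-1) = 9/2.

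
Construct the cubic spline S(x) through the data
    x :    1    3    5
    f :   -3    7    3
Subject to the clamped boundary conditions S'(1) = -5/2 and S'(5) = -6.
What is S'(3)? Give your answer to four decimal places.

With σ_i denoting the second derivative at x_i, h_i = 2, 2, and Δ_i = (y_(i+1) − y_i)/h_i = 5, -2:
  2·σ_0 + 8·σ_1 + 2·σ_2 = 6(Δ_1 - Δ_0) = -42
Clamped end conditions give two more equations: 2h_0·σ_0 + h_0·σ_1 = 6(Δ_0 - S'(1)) = 45 and h_1·σ_1 + 2h_1·σ_2 = 6(S'(5) - Δ_1) = -24.
Forward elimination and back-substitution give σ_0 = 125/8, σ_1 = -35/4, σ_2 = -13/8.
On [3, 5], S'(x) = b_1 + 2c_1·(x - 3) + 3d_1·(x - 3)² with b_1 = Δ_1 - h_1(2σ_1 + σ_2)/6 = 35/8, c_1 = σ_1/2 = -35/8, d_1 = (σ_2 - σ_1)/(6h_1) = 19/32. So S'(3) = 35/8.

4.3750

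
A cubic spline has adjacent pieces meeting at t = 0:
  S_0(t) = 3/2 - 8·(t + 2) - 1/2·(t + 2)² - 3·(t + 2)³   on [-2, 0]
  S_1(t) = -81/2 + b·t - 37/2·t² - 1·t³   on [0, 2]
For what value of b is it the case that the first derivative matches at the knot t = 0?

-46

S_0'(t) = -8 - 1·(t + 2) - 9·(t + 2)², so S_0'(0) = -46. On the right, S_1'(0) = b, so b = -46.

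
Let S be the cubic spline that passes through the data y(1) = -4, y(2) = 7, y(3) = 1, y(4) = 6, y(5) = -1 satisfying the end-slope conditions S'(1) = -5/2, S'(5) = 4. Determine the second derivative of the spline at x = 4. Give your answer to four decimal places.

-41.3929

Write M_i for S''(x_i). With h_i = 1, 1, 1, 1 and divided differences Δ_i = 11, -6, 5, -7, the continuity of S' gives the tridiagonal system
  1·M_0 + 4·M_1 + 1·M_2 = 6(Δ_1 - Δ_0) = -102
  1·M_1 + 4·M_2 + 1·M_3 = 6(Δ_2 - Δ_1) = 66
  1·M_2 + 4·M_3 + 1·M_4 = 6(Δ_3 - Δ_2) = -72
Clamped end conditions give two more equations: 2h_0·M_0 + h_0·M_1 = 6(Δ_0 - S'(1)) = 81 and h_3·M_3 + 2h_3·M_4 = 6(S'(5) - Δ_3) = 66.
Solving the tridiagonal system: M_0 = 3727/56, M_1 = -1459/28, M_2 = 319/8, M_3 = -1159/28, M_4 = 3007/56.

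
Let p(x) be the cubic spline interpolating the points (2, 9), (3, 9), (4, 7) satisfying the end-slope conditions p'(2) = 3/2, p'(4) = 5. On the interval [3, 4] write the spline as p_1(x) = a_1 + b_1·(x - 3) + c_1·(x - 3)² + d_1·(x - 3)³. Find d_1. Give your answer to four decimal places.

5.8750

Put m_i = p'' at the i-th knot. Here h = (1, 1) and Δ = (0, -2), so the interior equations h_(i-1)·m_(i-1) + 2(h_(i-1)+h_i)·m_i + h_i·m_(i+1) = 6(Δ_i − Δ_(i-1)) read
  1·m_0 + 4·m_1 + 1·m_2 = 6(Δ_1 - Δ_0) = -12
Clamped end conditions give two more equations: 2h_0·m_0 + h_0·m_1 = 6(Δ_0 - p'(2)) = -9 and h_1·m_1 + 2h_1·m_2 = 6(p'(4) - Δ_1) = 42.
Forward elimination and back-substitution give m_0 = 1/4, m_1 = -19/2, m_2 = 103/4.
On [3, 4], with p_1(x) = a_1 + b_1·(x - 3) + c_1·(x - 3)² + d_1·(x - 3)³: c_1 = m_1/2 = -19/4, d_1 = (m_2 - m_1)/(6h_1) = 47/8, b_1 = Δ_1 - h_1(2m_1 + m_2)/6 = -25/8.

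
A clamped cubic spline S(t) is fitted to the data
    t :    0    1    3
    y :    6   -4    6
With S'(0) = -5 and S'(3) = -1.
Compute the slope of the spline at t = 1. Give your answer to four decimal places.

-5.6667

With M_i denoting the second derivative at x_i, h_i = 1, 2, and Δ_i = (y_(i+1) − y_i)/h_i = -10, 5:
  1·M_0 + 6·M_1 + 2·M_2 = 6(Δ_1 - Δ_0) = 90
Clamped end conditions give two more equations: 2h_0·M_0 + h_0·M_1 = 6(Δ_0 - S'(0)) = -30 and h_1·M_1 + 2h_1·M_2 = 6(S'(3) - Δ_1) = -36.
Solving the tridiagonal system: M_0 = -86/3, M_1 = 82/3, M_2 = -68/3.
On [1, 3], S'(t) = b_1 + 2c_1·(t - 1) + 3d_1·(t - 1)² with b_1 = Δ_1 - h_1(2M_1 + M_2)/6 = -17/3, c_1 = M_1/2 = 41/3, d_1 = (M_2 - M_1)/(6h_1) = -25/6. So S'(1) = -17/3.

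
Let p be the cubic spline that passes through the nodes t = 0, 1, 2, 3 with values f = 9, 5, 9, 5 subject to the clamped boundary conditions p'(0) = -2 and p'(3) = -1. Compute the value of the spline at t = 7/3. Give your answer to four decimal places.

8.0568

Let σ_i = p''(x_i). Step sizes h_i = 1, 1, 1; slopes of the chords Δ_i = (y_(i+1) - y_i)/h_i = -4, 4, -4.
  1·σ_0 + 4·σ_1 + 1·σ_2 = 6(Δ_1 - Δ_0) = 48
  1·σ_1 + 4·σ_2 + 1·σ_3 = 6(Δ_2 - Δ_1) = -48
Clamped end conditions give two more equations: 2h_0·σ_0 + h_0·σ_1 = 6(Δ_0 - p'(0)) = -12 and h_2·σ_2 + 2h_2·σ_3 = 6(p'(3) - Δ_2) = 18.
Hence σ_0 = -254/15, σ_1 = 328/15, σ_2 = -338/15, σ_3 = 304/15.
On [2, 3], p(t) = 9 + 2/15·(t - 2) - 169/15·(t - 2)² + 107/15·(t - 2)³.
With (t - 2) = 1/3: p(7/3) = 3263/405.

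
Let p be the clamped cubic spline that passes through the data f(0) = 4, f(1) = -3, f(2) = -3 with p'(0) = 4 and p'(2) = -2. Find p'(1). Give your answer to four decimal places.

-5.7500

Let M_i = p''(x_i). Step sizes h_i = 1, 1; slopes of the chords Δ_i = (y_(i+1) - y_i)/h_i = -7, 0.
  1·M_0 + 4·M_1 + 1·M_2 = 6(Δ_1 - Δ_0) = 42
Clamped end conditions give two more equations: 2h_0·M_0 + h_0·M_1 = 6(Δ_0 - p'(0)) = -66 and h_1·M_1 + 2h_1·M_2 = 6(p'(2) - Δ_1) = -12.
Hence M_0 = -93/2, M_1 = 27, M_2 = -39/2.
On [1, 2], p'(x) = b_1 + 2c_1·(x - 1) + 3d_1·(x - 1)² with b_1 = Δ_1 - h_1(2M_1 + M_2)/6 = -23/4, c_1 = M_1/2 = 27/2, d_1 = (M_2 - M_1)/(6h_1) = -31/4. So p'(1) = -23/4.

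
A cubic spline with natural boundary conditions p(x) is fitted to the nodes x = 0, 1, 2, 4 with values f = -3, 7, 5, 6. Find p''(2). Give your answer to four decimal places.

With M_i denoting the second derivative at x_i, h_i = 1, 1, 2, and Δ_i = (y_(i+1) − y_i)/h_i = 10, -2, 1/2:
  1·M_0 + 4·M_1 + 1·M_2 = 6(Δ_1 - Δ_0) = -72
  1·M_1 + 6·M_2 + 2·M_3 = 6(Δ_2 - Δ_1) = 15
Natural end conditions: M_0 = M_3 = 0.
Solving the tridiagonal system: M_0 = 0, M_1 = -447/23, M_2 = 132/23, M_3 = 0.

5.7391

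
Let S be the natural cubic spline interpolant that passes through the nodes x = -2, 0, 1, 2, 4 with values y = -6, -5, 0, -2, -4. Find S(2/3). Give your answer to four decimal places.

Let M_i = S''(x_i). Step sizes h_i = 2, 1, 1, 2; slopes of the chords Δ_i = (y_(i+1) - y_i)/h_i = 1/2, 5, -2, -1.
  2·M_0 + 6·M_1 + 1·M_2 = 6(Δ_1 - Δ_0) = 27
  1·M_1 + 4·M_2 + 1·M_3 = 6(Δ_2 - Δ_1) = -42
  1·M_2 + 6·M_3 + 2·M_4 = 6(Δ_3 - Δ_2) = 6
Natural end conditions: M_0 = M_4 = 0.
Forward elimination and back-substitution give M_0 = 0, M_1 = 293/44, M_2 = -285/22, M_3 = 139/44, M_4 = 0.
On [0, 1], S(x) = -5 + 163/33·x + 293/88·x² - 863/264·x³.
With x = 2/3: S(2/3) = -2131/1782.

-1.1958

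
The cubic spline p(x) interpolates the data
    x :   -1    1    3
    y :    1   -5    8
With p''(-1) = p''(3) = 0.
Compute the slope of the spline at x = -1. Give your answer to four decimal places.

-5.3750

With σ_i denoting the second derivative at x_i, h_i = 2, 2, and Δ_i = (y_(i+1) − y_i)/h_i = -3, 13/2:
  2·σ_0 + 8·σ_1 + 2·σ_2 = 6(Δ_1 - Δ_0) = 57
Natural end conditions: σ_0 = σ_2 = 0.
Solving the tridiagonal system: σ_0 = 0, σ_1 = 57/8, σ_2 = 0.
On [-1, 1], p'(x) = b_0 + 2c_0·(x + 1) + 3d_0·(x + 1)² with b_0 = Δ_0 - h_0(2σ_0 + σ_1)/6 = -43/8, c_0 = σ_0/2 = 0, d_0 = (σ_1 - σ_0)/(6h_0) = 19/32. So p'(-1) = -43/8.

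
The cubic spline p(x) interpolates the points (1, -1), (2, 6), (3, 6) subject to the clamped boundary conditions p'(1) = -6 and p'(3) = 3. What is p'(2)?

Write M_i for p''(x_i). With h_i = 1, 1 and divided differences Δ_i = 7, 0, the continuity of p' gives the tridiagonal system
  1·M_0 + 4·M_1 + 1·M_2 = 6(Δ_1 - Δ_0) = -42
Clamped end conditions give two more equations: 2h_0·M_0 + h_0·M_1 = 6(Δ_0 - p'(1)) = 78 and h_1·M_1 + 2h_1·M_2 = 6(p'(3) - Δ_1) = 18.
Solving: M_0 = 54, M_1 = -30, M_2 = 24.
On [2, 3], p'(x) = b_1 + 2c_1·(x - 2) + 3d_1·(x - 2)² with b_1 = Δ_1 - h_1(2M_1 + M_2)/6 = 6, c_1 = M_1/2 = -15, d_1 = (M_2 - M_1)/(6h_1) = 9. So p'(2) = 6.

6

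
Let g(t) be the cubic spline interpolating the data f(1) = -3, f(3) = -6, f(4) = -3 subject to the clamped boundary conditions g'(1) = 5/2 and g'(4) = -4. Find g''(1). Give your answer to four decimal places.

-12.6667

Let m_i = g''(x_i). Step sizes h_i = 2, 1; slopes of the chords Δ_i = (y_(i+1) - y_i)/h_i = -3/2, 3.
  2·m_0 + 6·m_1 + 1·m_2 = 6(Δ_1 - Δ_0) = 27
Clamped end conditions give two more equations: 2h_0·m_0 + h_0·m_1 = 6(Δ_0 - g'(1)) = -24 and h_1·m_1 + 2h_1·m_2 = 6(g'(4) - Δ_1) = -42.
Solving: m_0 = -38/3, m_1 = 40/3, m_2 = -83/3.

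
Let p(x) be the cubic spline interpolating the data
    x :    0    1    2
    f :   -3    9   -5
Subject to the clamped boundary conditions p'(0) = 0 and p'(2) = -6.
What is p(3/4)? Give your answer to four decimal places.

Put M_i = p'' at the i-th knot. Here h = (1, 1) and Δ = (12, -14), so the interior equations h_(i-1)·M_(i-1) + 2(h_(i-1)+h_i)·M_i + h_i·M_(i+1) = 6(Δ_i − Δ_(i-1)) read
  1·M_0 + 4·M_1 + 1·M_2 = 6(Δ_1 - Δ_0) = -156
Clamped end conditions give two more equations: 2h_0·M_0 + h_0·M_1 = 6(Δ_0 - p'(0)) = 72 and h_1·M_1 + 2h_1·M_2 = 6(p'(2) - Δ_1) = 48.
Solving: M_0 = 72, M_1 = -72, M_2 = 60.
On [0, 1], p(x) = -3 + 0·x + 36·x² - 24·x³.
With x = 3/4: p(3/4) = 57/8.

7.1250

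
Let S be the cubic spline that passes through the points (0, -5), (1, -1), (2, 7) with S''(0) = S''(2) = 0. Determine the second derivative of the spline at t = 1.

6

With σ_i denoting the second derivative at x_i, h_i = 1, 1, and Δ_i = (y_(i+1) − y_i)/h_i = 4, 8:
  1·σ_0 + 4·σ_1 + 1·σ_2 = 6(Δ_1 - Δ_0) = 24
Natural end conditions: σ_0 = σ_2 = 0.
Solving: σ_0 = 0, σ_1 = 6, σ_2 = 0.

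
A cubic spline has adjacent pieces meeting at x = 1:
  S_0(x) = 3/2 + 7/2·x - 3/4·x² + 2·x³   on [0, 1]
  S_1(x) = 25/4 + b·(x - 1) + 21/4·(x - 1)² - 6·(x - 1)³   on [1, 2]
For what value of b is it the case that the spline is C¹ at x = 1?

8

S_0'(x) = 7/2 - 3/2·x + 6·x², so S_0'(1) = 8. On the right, S_1'(1) = b, so b = 8.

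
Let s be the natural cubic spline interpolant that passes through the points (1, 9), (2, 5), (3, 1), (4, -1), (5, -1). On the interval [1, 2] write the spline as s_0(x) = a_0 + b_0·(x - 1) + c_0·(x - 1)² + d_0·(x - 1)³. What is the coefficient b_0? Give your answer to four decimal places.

Put M_i = s'' at the i-th knot. Here h = (1, 1, 1, 1) and Δ = (-4, -4, -2, 0), so the interior equations h_(i-1)·M_(i-1) + 2(h_(i-1)+h_i)·M_i + h_i·M_(i+1) = 6(Δ_i − Δ_(i-1)) read
  1·M_0 + 4·M_1 + 1·M_2 = 6(Δ_1 - Δ_0) = 0
  1·M_1 + 4·M_2 + 1·M_3 = 6(Δ_2 - Δ_1) = 12
  1·M_2 + 4·M_3 + 1·M_4 = 6(Δ_3 - Δ_2) = 12
Natural end conditions: M_0 = M_4 = 0.
Forward elimination and back-substitution give M_0 = 0, M_1 = -9/14, M_2 = 18/7, M_3 = 33/14, M_4 = 0.
On [1, 2], with s_0(x) = a_0 + b_0·(x - 1) + c_0·(x - 1)² + d_0·(x - 1)³: c_0 = M_0/2 = 0, d_0 = (M_1 - M_0)/(6h_0) = -3/28, b_0 = Δ_0 - h_0(2M_0 + M_1)/6 = -109/28.

-3.8929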